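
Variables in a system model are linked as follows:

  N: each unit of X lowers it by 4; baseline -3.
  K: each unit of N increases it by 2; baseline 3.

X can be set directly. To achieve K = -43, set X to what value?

X = 5

Substituting into the K equation gives K = -8*X - 3.
Solve -8*X - 3 = -43: X = (-43 + 3) / -8 = 5.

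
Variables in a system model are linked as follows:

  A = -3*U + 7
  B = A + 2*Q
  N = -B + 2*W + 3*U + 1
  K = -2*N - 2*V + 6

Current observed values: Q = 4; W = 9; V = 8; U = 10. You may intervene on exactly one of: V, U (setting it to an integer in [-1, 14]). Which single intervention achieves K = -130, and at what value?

Intervening on V: with other inputs at their observed values, K = -2*V - 122. Solving for -130 gives V = 4, within [-1, 14].
Intervening on U: K = -12*U - 18. Reaching -130 requires U = 28/3, not an integer.

set V = 4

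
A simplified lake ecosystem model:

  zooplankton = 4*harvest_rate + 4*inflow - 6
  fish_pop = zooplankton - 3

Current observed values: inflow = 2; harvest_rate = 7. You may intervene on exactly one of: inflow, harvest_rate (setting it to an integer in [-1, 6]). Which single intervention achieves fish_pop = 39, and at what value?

set inflow = 5

Intervening on inflow: with other inputs at their observed values, fish_pop = 4*inflow + 19. Solving for 39 gives inflow = 5, within [-1, 6].
Intervening on harvest_rate: fish_pop = 4*harvest_rate - 1. Reaching 39 requires harvest_rate = 10, outside [-1, 6].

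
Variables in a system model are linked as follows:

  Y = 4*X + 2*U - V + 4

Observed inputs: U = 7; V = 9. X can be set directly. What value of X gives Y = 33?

Substituting into the Y equation gives Y = 4*X + 9.
Solve 4*X + 9 = 33: X = (33 - 9) / 4 = 6.

X = 6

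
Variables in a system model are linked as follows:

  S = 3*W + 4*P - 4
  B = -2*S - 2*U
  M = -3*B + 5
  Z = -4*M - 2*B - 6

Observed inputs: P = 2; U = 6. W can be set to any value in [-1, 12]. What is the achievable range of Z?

Substituting into the S equation gives S = 3*W + 4.
Substituting into the B equation gives B = -6*W - 20.
This gives M = 18*W + 65.
So Z = -60*W - 226.
Linear in W, so extremes are at the endpoints: W = -1 gives Z = -166; W = 12 gives Z = -946.

-946 to -166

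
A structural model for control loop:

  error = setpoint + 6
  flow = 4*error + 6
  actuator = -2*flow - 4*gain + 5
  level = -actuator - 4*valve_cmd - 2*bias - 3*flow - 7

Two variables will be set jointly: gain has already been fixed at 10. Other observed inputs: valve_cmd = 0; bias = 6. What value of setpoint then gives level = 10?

setpoint = -6

With gain held at 10:
Substituting into the flow equation gives flow = 4*setpoint + 30.
So actuator = -8*setpoint - 95.
Substituting into the level equation gives level = -4*setpoint - 14.
Solve -4*setpoint - 14 = 10: setpoint = (10 + 14) / -4 = -6.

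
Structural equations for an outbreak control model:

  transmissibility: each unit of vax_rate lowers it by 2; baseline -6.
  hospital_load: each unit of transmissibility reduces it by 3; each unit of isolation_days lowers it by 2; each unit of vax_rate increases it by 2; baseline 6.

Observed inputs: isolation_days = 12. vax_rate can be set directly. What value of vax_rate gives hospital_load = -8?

Substituting into the hospital_load equation gives hospital_load = 8*vax_rate.
Solve 8*vax_rate = -8: vax_rate = -8 / 8 = -1.

vax_rate = -1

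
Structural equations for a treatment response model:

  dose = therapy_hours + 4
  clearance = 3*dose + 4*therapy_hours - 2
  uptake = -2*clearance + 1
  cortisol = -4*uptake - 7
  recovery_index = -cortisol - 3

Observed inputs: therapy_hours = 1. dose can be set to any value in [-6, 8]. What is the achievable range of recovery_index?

Intervening on dose fixes its value directly, overriding its dependence on therapy_hours.
Substituting into the clearance equation gives clearance = 3*dose + 2.
Substituting into the uptake equation gives uptake = -6*dose - 3.
So cortisol = 24*dose + 5.
Substituting into the recovery_index equation gives recovery_index = -24*dose - 8.
Linear in dose, so extremes are at the endpoints: dose = -6 gives recovery_index = 136; dose = 8 gives recovery_index = -200.

-200 to 136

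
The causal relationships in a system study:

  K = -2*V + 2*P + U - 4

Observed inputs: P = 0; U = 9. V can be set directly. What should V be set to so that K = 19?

V = -7

Substituting into the K equation gives K = -2*V + 5.
Solve -2*V + 5 = 19: V = (19 - 5) / -2 = -7.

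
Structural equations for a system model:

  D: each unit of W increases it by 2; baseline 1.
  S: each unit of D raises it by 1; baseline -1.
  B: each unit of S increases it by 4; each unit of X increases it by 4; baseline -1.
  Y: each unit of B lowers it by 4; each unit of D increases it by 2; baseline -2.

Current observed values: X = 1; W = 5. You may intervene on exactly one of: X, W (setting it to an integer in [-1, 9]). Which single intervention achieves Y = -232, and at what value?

set X = 6

Intervening on X: with other inputs at their observed values, Y = -16*X - 136. Solving for -232 gives X = 6, within [-1, 9].
Intervening on W: Y = -28*W - 12. Reaching -232 requires W = 55/7, not an integer.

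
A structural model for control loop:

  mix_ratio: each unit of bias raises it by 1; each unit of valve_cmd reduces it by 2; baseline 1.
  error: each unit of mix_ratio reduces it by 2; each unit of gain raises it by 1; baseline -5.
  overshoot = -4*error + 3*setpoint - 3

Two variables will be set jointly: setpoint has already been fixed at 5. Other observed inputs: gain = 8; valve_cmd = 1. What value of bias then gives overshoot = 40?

bias = 6

With setpoint held at 5:
Substituting into the mix_ratio equation gives mix_ratio = bias - 1.
Substituting into the error equation gives error = -2*bias + 5.
So overshoot = 8*bias - 8.
Solve 8*bias - 8 = 40: bias = (40 + 8) / 8 = 6.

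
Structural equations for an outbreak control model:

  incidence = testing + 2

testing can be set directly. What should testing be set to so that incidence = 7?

Solve testing + 2 = 7: testing = (7 - 2) / 1 = 5.

testing = 5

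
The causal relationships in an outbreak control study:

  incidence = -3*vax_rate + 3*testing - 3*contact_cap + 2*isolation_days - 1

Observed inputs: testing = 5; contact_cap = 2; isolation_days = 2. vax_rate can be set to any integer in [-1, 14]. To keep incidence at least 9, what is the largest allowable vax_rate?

vax_rate = 1

Substituting into the incidence equation gives incidence = -3*vax_rate + 12.
Require -3*vax_rate + 12 ≥ 9, so vax_rate ≤ 1.
The largest integer in [-1, 14] satisfying this is 1.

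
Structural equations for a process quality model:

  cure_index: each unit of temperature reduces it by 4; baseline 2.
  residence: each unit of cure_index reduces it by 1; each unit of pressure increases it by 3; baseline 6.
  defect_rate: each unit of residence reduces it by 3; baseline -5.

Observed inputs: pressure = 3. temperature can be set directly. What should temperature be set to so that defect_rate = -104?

temperature = 5

Substituting into the residence equation gives residence = 4*temperature + 13.
Substituting into the defect_rate equation gives defect_rate = -12*temperature - 44.
Solve -12*temperature - 44 = -104: temperature = (-104 + 44) / -12 = 5.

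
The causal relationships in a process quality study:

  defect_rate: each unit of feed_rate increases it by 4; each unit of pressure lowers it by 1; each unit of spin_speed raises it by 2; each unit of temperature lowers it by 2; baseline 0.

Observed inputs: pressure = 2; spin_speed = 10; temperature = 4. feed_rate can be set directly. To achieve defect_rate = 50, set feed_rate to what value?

Substituting into the defect_rate equation gives defect_rate = 4*feed_rate + 10.
Solve 4*feed_rate + 10 = 50: feed_rate = (50 - 10) / 4 = 10.

feed_rate = 10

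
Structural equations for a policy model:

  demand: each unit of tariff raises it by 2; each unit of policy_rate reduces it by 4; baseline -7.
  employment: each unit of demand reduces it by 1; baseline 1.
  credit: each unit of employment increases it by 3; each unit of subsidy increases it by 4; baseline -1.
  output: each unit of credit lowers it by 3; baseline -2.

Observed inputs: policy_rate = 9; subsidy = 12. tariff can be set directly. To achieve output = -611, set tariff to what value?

tariff = -4

Substituting into the demand equation gives demand = 2*tariff - 43.
So employment = -2*tariff + 44.
Substituting into the credit equation gives credit = -6*tariff + 179.
Substituting into the output equation gives output = 18*tariff - 539.
Solve 18*tariff - 539 = -611: tariff = (-611 + 539) / 18 = -4.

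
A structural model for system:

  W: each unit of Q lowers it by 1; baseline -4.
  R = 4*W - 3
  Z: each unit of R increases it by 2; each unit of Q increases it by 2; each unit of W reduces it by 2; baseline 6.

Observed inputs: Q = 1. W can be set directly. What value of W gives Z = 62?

W = 10

Intervening on W fixes its value directly, overriding its dependence on Q.
Substituting into the Z equation gives Z = 6*W + 2.
Solve 6*W + 2 = 62: W = (62 - 2) / 6 = 10.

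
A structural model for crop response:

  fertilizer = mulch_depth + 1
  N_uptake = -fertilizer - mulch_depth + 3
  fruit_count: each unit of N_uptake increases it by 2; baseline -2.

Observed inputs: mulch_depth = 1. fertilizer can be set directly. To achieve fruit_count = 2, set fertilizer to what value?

Intervening on fertilizer fixes its value directly, overriding its dependence on mulch_depth.
Substituting into the N_uptake equation gives N_uptake = -fertilizer + 2.
Substituting into the fruit_count equation gives fruit_count = -2*fertilizer + 2.
Solve -2*fertilizer + 2 = 2: fertilizer = (2 - 2) / -2 = 0.

fertilizer = 0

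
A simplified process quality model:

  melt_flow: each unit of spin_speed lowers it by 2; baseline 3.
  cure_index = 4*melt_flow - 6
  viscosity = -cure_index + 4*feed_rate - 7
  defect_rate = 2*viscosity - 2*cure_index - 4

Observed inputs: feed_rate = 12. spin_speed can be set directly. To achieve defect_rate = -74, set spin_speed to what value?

Substituting into the cure_index equation gives cure_index = -8*spin_speed + 6.
This gives viscosity = 8*spin_speed + 35.
So defect_rate = 32*spin_speed + 54.
Solve 32*spin_speed + 54 = -74: spin_speed = (-74 - 54) / 32 = -4.

spin_speed = -4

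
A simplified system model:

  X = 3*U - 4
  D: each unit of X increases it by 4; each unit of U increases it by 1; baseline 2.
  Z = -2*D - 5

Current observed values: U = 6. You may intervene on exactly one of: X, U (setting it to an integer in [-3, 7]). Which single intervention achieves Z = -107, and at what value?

Intervening on X: Z = -8*X - 21. Reaching -107 requires X = 43/4, not an integer.
Intervening on U: with other inputs at their observed values, Z = -26*U + 23. Solving for -107 gives U = 5, within [-3, 7].

set U = 5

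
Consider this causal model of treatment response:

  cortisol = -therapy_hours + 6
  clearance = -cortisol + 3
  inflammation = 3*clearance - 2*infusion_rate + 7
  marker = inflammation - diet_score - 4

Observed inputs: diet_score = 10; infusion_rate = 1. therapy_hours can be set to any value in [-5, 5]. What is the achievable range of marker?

Substituting into the clearance equation gives clearance = therapy_hours - 3.
Substituting into the inflammation equation gives inflammation = 3*therapy_hours - 4.
So marker = 3*therapy_hours - 18.
Linear in therapy_hours, so extremes are at the endpoints: therapy_hours = -5 gives marker = -33; therapy_hours = 5 gives marker = -3.

-33 to -3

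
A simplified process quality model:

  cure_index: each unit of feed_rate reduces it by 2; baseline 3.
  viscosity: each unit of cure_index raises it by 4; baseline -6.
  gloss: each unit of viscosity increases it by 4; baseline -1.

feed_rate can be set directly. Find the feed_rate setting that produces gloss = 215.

Substituting into the viscosity equation gives viscosity = -8*feed_rate + 6.
Substituting into the gloss equation gives gloss = -32*feed_rate + 23.
Solve -32*feed_rate + 23 = 215: feed_rate = (215 - 23) / -32 = -6.

feed_rate = -6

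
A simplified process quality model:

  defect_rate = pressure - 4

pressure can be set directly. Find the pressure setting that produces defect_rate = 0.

pressure = 4

Solve pressure - 4 = 0: pressure = (0 + 4) / 1 = 4.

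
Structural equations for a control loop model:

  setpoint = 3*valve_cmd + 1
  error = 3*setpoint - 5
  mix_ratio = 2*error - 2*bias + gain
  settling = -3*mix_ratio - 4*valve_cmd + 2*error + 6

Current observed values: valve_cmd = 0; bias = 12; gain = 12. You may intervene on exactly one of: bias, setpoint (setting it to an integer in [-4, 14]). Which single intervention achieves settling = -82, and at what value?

Intervening on bias: settling = 6*bias - 22. Reaching -82 requires bias = -10, outside [-4, 14].
Intervening on setpoint: with other inputs at their observed values, settling = -12*setpoint + 62. Solving for -82 gives setpoint = 12, within [-4, 14].

set setpoint = 12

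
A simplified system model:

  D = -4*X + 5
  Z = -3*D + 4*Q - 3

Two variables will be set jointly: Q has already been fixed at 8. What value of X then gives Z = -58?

With Q held at 8:
Substituting into the Z equation gives Z = 12*X + 14.
Solve 12*X + 14 = -58: X = (-58 - 14) / 12 = -6.

X = -6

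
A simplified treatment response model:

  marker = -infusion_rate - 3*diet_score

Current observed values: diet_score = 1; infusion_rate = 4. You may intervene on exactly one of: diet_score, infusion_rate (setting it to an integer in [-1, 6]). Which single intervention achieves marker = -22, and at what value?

set diet_score = 6

Intervening on diet_score: with other inputs at their observed values, marker = -3*diet_score - 4. Solving for -22 gives diet_score = 6, within [-1, 6].
Intervening on infusion_rate: marker = -infusion_rate - 3. Reaching -22 requires infusion_rate = 19, outside [-1, 6].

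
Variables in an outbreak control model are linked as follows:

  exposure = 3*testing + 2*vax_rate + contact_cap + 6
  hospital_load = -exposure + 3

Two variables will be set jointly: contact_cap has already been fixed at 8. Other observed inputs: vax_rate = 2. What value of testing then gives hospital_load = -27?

testing = 4

With contact_cap held at 8:
Substituting into the exposure equation gives exposure = 3*testing + 18.
Substituting into the hospital_load equation gives hospital_load = -3*testing - 15.
Solve -3*testing - 15 = -27: testing = (-27 + 15) / -3 = 4.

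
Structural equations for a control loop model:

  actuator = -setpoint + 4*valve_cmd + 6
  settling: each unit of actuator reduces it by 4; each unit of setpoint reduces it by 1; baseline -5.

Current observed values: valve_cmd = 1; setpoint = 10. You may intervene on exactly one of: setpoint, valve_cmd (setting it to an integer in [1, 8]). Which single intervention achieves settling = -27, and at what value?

set setpoint = 6

Intervening on setpoint: with other inputs at their observed values, settling = 3*setpoint - 45. Solving for -27 gives setpoint = 6, within [1, 8].
Intervening on valve_cmd: settling = -16*valve_cmd + 1. Reaching -27 requires valve_cmd = 7/4, not an integer.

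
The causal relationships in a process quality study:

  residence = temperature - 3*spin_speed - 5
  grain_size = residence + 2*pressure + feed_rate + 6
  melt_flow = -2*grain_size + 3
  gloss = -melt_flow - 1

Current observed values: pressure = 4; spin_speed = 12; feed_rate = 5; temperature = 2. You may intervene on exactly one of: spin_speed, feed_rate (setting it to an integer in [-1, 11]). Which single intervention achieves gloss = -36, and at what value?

Intervening on spin_speed: gloss = -6*spin_speed + 28. Reaching -36 requires spin_speed = 32/3, not an integer.
Intervening on feed_rate: with other inputs at their observed values, gloss = 2*feed_rate - 54. Solving for -36 gives feed_rate = 9, within [-1, 11].

set feed_rate = 9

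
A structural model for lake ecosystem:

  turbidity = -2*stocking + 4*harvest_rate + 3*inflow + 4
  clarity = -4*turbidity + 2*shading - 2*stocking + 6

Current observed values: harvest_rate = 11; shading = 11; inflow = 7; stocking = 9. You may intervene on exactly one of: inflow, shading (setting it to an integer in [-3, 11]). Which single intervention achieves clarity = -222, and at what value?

Intervening on inflow: clarity = -12*inflow - 110. Reaching -222 requires inflow = 28/3, not an integer.
Intervening on shading: with other inputs at their observed values, clarity = 2*shading - 216. Solving for -222 gives shading = -3, within [-3, 11].

set shading = -3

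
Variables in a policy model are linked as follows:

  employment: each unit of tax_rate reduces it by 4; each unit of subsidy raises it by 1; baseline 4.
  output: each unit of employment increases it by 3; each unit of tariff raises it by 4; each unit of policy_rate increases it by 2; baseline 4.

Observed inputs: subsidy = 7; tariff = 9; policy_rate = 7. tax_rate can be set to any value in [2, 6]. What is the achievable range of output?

15 to 63

Substituting into the employment equation gives employment = -4*tax_rate + 11.
Substituting into the output equation gives output = -12*tax_rate + 87.
Linear in tax_rate, so extremes are at the endpoints: tax_rate = 2 gives output = 63; tax_rate = 6 gives output = 15.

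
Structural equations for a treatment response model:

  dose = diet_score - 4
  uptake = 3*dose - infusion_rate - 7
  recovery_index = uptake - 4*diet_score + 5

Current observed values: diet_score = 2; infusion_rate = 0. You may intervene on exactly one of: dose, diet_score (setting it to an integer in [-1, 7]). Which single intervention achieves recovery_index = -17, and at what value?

Intervening on dose: recovery_index = 3*dose - 10. Reaching -17 requires dose = -7/3, not an integer.
Intervening on diet_score: with other inputs at their observed values, recovery_index = -diet_score - 14. Solving for -17 gives diet_score = 3, within [-1, 7].

set diet_score = 3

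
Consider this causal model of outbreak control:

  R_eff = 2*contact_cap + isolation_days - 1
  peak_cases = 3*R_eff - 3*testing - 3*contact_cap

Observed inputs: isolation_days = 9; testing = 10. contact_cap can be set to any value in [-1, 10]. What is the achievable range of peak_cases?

Substituting into the R_eff equation gives R_eff = 2*contact_cap + 8.
Substituting into the peak_cases equation gives peak_cases = 3*contact_cap - 6.
Linear in contact_cap, so extremes are at the endpoints: contact_cap = -1 gives peak_cases = -9; contact_cap = 10 gives peak_cases = 24.

-9 to 24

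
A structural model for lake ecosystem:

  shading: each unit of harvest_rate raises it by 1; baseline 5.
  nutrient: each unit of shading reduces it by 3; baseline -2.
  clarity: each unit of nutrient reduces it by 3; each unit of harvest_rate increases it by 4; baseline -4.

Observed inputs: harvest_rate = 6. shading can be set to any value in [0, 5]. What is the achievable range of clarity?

Intervening on shading fixes its value directly, overriding its dependence on harvest_rate.
Substituting into the clarity equation gives clarity = 9*shading + 26.
Linear in shading, so extremes are at the endpoints: shading = 0 gives clarity = 26; shading = 5 gives clarity = 71.

26 to 71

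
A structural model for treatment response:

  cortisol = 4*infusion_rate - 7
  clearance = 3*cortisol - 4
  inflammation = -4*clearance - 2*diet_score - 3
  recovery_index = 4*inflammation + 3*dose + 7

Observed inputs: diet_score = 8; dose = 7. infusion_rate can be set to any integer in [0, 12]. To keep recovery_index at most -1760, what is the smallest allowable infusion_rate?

infusion_rate = 11

Substituting into the clearance equation gives clearance = 12*infusion_rate - 25.
Substituting into the inflammation equation gives inflammation = -48*infusion_rate + 81.
recovery_index becomes -192*infusion_rate + 352.
Require -192*infusion_rate + 352 ≤ -1760, so infusion_rate ≥ 11.
The smallest integer in [0, 12] satisfying this is 11.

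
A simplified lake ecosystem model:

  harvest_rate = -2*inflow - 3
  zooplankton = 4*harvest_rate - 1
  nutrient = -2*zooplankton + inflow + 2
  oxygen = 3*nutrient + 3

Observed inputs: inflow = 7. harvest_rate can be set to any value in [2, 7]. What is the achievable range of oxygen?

-132 to -12

Intervening on harvest_rate fixes its value directly, overriding its dependence on inflow.
Substituting into the nutrient equation gives nutrient = -8*harvest_rate + 11.
Substituting into the oxygen equation gives oxygen = -24*harvest_rate + 36.
Linear in harvest_rate, so extremes are at the endpoints: harvest_rate = 2 gives oxygen = -12; harvest_rate = 7 gives oxygen = -132.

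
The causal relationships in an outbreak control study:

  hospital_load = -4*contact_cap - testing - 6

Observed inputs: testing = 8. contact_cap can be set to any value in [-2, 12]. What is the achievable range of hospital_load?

-62 to -6

Substituting into the hospital_load equation gives hospital_load = -4*contact_cap - 14.
Linear in contact_cap, so extremes are at the endpoints: contact_cap = -2 gives hospital_load = -6; contact_cap = 12 gives hospital_load = -62.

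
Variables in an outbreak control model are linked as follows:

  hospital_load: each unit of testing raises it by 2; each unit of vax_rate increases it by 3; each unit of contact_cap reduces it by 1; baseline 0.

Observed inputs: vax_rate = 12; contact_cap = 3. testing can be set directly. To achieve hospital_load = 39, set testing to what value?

Substituting into the hospital_load equation gives hospital_load = 2*testing + 33.
Solve 2*testing + 33 = 39: testing = (39 - 33) / 2 = 3.

testing = 3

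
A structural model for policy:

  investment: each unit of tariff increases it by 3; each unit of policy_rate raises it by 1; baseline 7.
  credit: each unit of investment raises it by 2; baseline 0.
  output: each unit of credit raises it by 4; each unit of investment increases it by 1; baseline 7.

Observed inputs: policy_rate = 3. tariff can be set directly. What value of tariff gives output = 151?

Substituting into the investment equation gives investment = 3*tariff + 10.
Substituting into the credit equation gives credit = 6*tariff + 20.
Substituting into the output equation gives output = 27*tariff + 97.
Solve 27*tariff + 97 = 151: tariff = (151 - 97) / 27 = 2.

tariff = 2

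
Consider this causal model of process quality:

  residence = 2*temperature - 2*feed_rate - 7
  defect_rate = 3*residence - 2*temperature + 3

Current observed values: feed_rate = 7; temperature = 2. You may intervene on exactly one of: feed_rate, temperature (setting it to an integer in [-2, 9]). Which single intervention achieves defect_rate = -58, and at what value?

Intervening on feed_rate: with other inputs at their observed values, defect_rate = -6*feed_rate - 10. Solving for -58 gives feed_rate = 8, within [-2, 9].
Intervening on temperature: defect_rate = 4*temperature - 60. Reaching -58 requires temperature = 1/2, not an integer.

set feed_rate = 8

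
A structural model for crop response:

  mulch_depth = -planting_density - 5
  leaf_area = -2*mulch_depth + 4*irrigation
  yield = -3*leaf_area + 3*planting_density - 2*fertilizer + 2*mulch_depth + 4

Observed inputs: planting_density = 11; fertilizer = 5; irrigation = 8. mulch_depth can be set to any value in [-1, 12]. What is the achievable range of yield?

Intervening on mulch_depth fixes its value directly, overriding its dependence on planting_density.
Substituting into the leaf_area equation gives leaf_area = -2*mulch_depth + 32.
yield becomes 8*mulch_depth - 69.
Linear in mulch_depth, so extremes are at the endpoints: mulch_depth = -1 gives yield = -77; mulch_depth = 12 gives yield = 27.

-77 to 27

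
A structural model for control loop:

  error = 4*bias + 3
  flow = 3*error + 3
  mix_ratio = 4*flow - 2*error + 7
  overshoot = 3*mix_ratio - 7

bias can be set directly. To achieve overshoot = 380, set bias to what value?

Substituting into the flow equation gives flow = 12*bias + 12.
Substituting into the mix_ratio equation gives mix_ratio = 40*bias + 49.
So overshoot = 120*bias + 140.
Solve 120*bias + 140 = 380: bias = (380 - 140) / 120 = 2.

bias = 2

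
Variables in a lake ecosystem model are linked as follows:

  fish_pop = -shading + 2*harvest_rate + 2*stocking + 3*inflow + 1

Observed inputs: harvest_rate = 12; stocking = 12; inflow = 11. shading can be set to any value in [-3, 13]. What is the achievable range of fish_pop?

69 to 85

Substituting into the fish_pop equation gives fish_pop = -shading + 82.
Linear in shading, so extremes are at the endpoints: shading = -3 gives fish_pop = 85; shading = 13 gives fish_pop = 69.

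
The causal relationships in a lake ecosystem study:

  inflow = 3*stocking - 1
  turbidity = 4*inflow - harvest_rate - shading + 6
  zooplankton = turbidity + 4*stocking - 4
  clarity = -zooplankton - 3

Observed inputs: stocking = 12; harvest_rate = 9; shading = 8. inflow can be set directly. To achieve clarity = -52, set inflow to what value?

Intervening on inflow fixes its value directly, overriding its dependence on stocking.
Substituting into the turbidity equation gives turbidity = 4*inflow - 11.
So zooplankton = 4*inflow + 33.
Substituting into the clarity equation gives clarity = -4*inflow - 36.
Solve -4*inflow - 36 = -52: inflow = (-52 + 36) / -4 = 4.

inflow = 4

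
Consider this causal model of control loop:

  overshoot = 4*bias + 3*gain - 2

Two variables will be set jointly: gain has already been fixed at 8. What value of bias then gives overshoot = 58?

With gain held at 8:
Substituting into the overshoot equation gives overshoot = 4*bias + 22.
Solve 4*bias + 22 = 58: bias = (58 - 22) / 4 = 9.

bias = 9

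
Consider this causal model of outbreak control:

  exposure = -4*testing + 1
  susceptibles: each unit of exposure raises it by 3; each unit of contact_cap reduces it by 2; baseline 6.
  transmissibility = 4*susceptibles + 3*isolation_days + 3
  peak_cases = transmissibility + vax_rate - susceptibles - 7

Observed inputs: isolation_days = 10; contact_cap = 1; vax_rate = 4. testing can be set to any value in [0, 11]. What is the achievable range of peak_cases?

Substituting into the susceptibles equation gives susceptibles = -12*testing + 7.
Substituting into the transmissibility equation gives transmissibility = -48*testing + 61.
So peak_cases = -36*testing + 51.
Linear in testing, so extremes are at the endpoints: testing = 0 gives peak_cases = 51; testing = 11 gives peak_cases = -345.

-345 to 51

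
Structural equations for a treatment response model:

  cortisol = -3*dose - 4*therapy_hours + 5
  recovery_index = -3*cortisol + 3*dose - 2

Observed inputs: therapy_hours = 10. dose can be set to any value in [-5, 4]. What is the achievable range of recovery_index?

43 to 151

Substituting into the cortisol equation gives cortisol = -3*dose - 35.
Substituting into the recovery_index equation gives recovery_index = 12*dose + 103.
Linear in dose, so extremes are at the endpoints: dose = -5 gives recovery_index = 43; dose = 4 gives recovery_index = 151.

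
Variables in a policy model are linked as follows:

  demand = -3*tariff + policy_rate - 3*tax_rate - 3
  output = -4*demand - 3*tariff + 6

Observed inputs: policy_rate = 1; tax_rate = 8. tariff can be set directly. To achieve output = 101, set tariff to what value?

tariff = -1

Substituting into the demand equation gives demand = -3*tariff - 26.
Substituting into the output equation gives output = 9*tariff + 110.
Solve 9*tariff + 110 = 101: tariff = (101 - 110) / 9 = -1.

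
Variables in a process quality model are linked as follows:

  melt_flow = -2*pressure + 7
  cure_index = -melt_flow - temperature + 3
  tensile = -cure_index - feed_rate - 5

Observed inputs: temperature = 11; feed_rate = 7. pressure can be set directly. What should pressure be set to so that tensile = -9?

pressure = 6

Substituting into the cure_index equation gives cure_index = 2*pressure - 15.
Substituting into the tensile equation gives tensile = -2*pressure + 3.
Solve -2*pressure + 3 = -9: pressure = (-9 - 3) / -2 = 6.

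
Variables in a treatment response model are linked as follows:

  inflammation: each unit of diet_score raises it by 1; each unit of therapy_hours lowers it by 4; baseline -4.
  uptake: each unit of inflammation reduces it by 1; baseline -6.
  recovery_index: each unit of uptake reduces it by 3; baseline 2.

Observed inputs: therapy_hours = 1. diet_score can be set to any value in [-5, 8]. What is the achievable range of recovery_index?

-19 to 20

Substituting into the inflammation equation gives inflammation = diet_score - 8.
So uptake = -diet_score + 2.
So recovery_index = 3*diet_score - 4.
Linear in diet_score, so extremes are at the endpoints: diet_score = -5 gives recovery_index = -19; diet_score = 8 gives recovery_index = 20.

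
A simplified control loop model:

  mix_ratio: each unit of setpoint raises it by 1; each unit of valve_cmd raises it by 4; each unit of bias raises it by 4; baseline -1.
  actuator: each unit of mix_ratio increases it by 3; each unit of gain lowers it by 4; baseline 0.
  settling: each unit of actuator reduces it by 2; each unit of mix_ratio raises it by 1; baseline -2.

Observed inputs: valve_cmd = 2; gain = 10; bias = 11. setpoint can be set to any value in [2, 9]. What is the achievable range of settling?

Substituting into the mix_ratio equation gives mix_ratio = setpoint + 51.
actuator becomes 3*setpoint + 113.
Substituting into the settling equation gives settling = -5*setpoint - 177.
Linear in setpoint, so extremes are at the endpoints: setpoint = 2 gives settling = -187; setpoint = 9 gives settling = -222.

-222 to -187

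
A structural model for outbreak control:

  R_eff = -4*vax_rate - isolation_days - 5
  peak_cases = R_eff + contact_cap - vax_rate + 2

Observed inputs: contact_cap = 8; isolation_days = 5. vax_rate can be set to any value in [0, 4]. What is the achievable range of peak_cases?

-20 to 0

Substituting into the R_eff equation gives R_eff = -4*vax_rate - 10.
peak_cases becomes -5*vax_rate.
Linear in vax_rate, so extremes are at the endpoints: vax_rate = 0 gives peak_cases = 0; vax_rate = 4 gives peak_cases = -20.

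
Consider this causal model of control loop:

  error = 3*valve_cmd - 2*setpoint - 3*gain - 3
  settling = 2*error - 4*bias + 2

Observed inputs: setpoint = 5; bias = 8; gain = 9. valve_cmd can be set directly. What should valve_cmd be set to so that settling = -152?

Substituting into the error equation gives error = 3*valve_cmd - 40.
settling becomes 6*valve_cmd - 110.
Solve 6*valve_cmd - 110 = -152: valve_cmd = (-152 + 110) / 6 = -7.

valve_cmd = -7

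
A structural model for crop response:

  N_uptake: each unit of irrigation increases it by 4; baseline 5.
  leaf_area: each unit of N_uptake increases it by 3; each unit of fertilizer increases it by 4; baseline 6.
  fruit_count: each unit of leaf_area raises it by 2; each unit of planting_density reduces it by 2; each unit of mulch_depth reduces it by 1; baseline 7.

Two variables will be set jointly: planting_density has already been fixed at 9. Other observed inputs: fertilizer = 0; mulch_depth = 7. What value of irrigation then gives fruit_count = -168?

irrigation = -8

With planting_density held at 9:
Substituting into the leaf_area equation gives leaf_area = 12*irrigation + 21.
Substituting into the fruit_count equation gives fruit_count = 24*irrigation + 24.
Solve 24*irrigation + 24 = -168: irrigation = (-168 - 24) / 24 = -8.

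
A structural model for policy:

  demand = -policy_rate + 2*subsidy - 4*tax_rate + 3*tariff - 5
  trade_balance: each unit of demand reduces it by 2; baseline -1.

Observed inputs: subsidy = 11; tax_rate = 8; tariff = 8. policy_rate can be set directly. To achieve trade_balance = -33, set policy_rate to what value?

Substituting into the demand equation gives demand = -policy_rate + 9.
trade_balance becomes 2*policy_rate - 19.
Solve 2*policy_rate - 19 = -33: policy_rate = (-33 + 19) / 2 = -7.

policy_rate = -7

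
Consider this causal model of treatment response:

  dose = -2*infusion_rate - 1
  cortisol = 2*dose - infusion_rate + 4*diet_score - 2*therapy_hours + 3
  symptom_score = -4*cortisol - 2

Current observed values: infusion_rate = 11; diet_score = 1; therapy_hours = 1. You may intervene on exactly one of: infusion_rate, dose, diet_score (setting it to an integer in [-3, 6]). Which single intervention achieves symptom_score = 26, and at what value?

set infusion_rate = 2

Intervening on infusion_rate: with other inputs at their observed values, symptom_score = 20*infusion_rate - 14. Solving for 26 gives infusion_rate = 2, within [-3, 6].
Intervening on dose: symptom_score = -8*dose + 22. Reaching 26 requires dose = -1/2, not an integer.
Intervening on diet_score: symptom_score = -16*diet_score + 222. Reaching 26 requires diet_score = 49/4, not an integer.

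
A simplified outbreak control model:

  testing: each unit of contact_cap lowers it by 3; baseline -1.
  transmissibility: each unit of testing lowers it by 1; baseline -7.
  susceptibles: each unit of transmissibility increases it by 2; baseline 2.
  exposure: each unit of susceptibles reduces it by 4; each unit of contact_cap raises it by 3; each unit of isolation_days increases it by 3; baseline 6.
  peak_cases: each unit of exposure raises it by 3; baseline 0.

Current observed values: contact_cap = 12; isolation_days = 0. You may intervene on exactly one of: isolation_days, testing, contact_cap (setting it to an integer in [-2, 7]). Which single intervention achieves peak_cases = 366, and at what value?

Intervening on isolation_days: peak_cases = 9*isolation_days - 618. Reaching 366 requires isolation_days = 328/3, not an integer.
Intervening on testing: with other inputs at their observed values, peak_cases = 24*testing + 270. Solving for 366 gives testing = 4, within [-2, 7].
Intervening on contact_cap: peak_cases = -63*contact_cap + 138. Reaching 366 requires contact_cap = -76/21, not an integer.

set testing = 4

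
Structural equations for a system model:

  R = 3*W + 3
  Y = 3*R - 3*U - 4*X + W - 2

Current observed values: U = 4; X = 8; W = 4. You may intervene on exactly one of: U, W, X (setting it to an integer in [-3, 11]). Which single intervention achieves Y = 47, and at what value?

set X = -3

Intervening on U: Y = -3*U + 15. Reaching 47 requires U = -32/3, not an integer.
Intervening on W: Y = 10*W - 37. Reaching 47 requires W = 42/5, not an integer.
Intervening on X: with other inputs at their observed values, Y = -4*X + 35. Solving for 47 gives X = -3, within [-3, 11].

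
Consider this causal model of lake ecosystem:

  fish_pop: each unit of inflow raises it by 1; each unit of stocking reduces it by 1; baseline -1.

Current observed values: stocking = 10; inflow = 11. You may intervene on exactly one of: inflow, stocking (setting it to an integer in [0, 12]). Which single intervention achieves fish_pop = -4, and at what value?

set inflow = 7

Intervening on inflow: with other inputs at their observed values, fish_pop = inflow - 11. Solving for -4 gives inflow = 7, within [0, 12].
Intervening on stocking: fish_pop = -stocking + 10. Reaching -4 requires stocking = 14, outside [0, 12].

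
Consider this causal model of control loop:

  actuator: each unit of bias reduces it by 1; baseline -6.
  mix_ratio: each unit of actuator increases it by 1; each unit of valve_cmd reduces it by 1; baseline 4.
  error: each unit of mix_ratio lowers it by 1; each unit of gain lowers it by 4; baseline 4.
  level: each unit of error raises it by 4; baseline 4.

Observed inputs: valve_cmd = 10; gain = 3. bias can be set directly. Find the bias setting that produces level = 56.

Substituting into the mix_ratio equation gives mix_ratio = -bias - 12.
Substituting into the error equation gives error = bias + 4.
This gives level = 4*bias + 20.
Solve 4*bias + 20 = 56: bias = (56 - 20) / 4 = 9.

bias = 9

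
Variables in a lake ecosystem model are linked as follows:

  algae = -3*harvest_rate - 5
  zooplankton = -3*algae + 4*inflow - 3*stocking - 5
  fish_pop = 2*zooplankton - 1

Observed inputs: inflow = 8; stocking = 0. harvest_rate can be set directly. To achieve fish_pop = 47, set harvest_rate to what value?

harvest_rate = -2

Substituting into the zooplankton equation gives zooplankton = 9*harvest_rate + 42.
So fish_pop = 18*harvest_rate + 83.
Solve 18*harvest_rate + 83 = 47: harvest_rate = (47 - 83) / 18 = -2.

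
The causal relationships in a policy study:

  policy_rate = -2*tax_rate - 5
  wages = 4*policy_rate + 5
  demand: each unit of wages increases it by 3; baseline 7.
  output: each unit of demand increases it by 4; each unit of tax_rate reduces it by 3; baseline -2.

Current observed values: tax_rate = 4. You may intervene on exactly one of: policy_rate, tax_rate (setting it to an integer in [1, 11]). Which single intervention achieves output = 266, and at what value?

Intervening on policy_rate: with other inputs at their observed values, output = 48*policy_rate + 74. Solving for 266 gives policy_rate = 4, within [1, 11].
Intervening on tax_rate: output = -99*tax_rate - 154. Reaching 266 requires tax_rate = -140/33, not an integer.

set policy_rate = 4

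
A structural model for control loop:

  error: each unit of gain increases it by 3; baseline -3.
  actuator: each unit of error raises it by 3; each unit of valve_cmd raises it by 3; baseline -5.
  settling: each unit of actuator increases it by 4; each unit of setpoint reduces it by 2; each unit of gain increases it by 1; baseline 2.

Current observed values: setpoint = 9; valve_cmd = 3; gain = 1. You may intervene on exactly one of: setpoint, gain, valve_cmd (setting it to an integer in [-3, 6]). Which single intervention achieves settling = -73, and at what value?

set gain = -1

Intervening on setpoint: settling = -2*setpoint + 19. Reaching -73 requires setpoint = 46, outside [-3, 6].
Intervening on gain: with other inputs at their observed values, settling = 37*gain - 36. Solving for -73 gives gain = -1, within [-3, 6].
Intervening on valve_cmd: settling = 12*valve_cmd - 35. Reaching -73 requires valve_cmd = -19/6, not an integer.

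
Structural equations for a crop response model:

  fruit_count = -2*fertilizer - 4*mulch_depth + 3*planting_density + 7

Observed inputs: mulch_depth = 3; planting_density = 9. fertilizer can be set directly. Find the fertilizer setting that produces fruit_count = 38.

Substituting into the fruit_count equation gives fruit_count = -2*fertilizer + 22.
Solve -2*fertilizer + 22 = 38: fertilizer = (38 - 22) / -2 = -8.

fertilizer = -8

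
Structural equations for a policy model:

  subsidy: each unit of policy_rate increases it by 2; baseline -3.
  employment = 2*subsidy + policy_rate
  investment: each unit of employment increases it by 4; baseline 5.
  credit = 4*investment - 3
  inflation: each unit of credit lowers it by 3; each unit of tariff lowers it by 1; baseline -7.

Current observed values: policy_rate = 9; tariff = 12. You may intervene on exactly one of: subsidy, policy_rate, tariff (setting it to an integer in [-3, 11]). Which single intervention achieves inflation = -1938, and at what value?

set tariff = 8

Intervening on subsidy: inflation = -96*subsidy - 502. Reaching -1938 requires subsidy = 359/24, not an integer.
Intervening on policy_rate: inflation = -240*policy_rate + 218. Reaching -1938 requires policy_rate = 539/60, not an integer.
Intervening on tariff: with other inputs at their observed values, inflation = -tariff - 1930. Solving for -1938 gives tariff = 8, within [-3, 11].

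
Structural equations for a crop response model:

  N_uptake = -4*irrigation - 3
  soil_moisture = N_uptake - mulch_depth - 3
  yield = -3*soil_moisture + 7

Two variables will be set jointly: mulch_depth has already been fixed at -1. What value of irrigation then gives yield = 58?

irrigation = 3

With mulch_depth held at -1:
Substituting into the soil_moisture equation gives soil_moisture = -4*irrigation - 5.
Substituting into the yield equation gives yield = 12*irrigation + 22.
Solve 12*irrigation + 22 = 58: irrigation = (58 - 22) / 12 = 3.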